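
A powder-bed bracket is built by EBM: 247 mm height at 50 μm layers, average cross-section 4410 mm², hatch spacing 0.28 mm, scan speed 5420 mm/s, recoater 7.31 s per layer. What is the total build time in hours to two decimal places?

Number of layers: 247 / 0.05 → 4940 (rounded up).
Per-layer scan distance = 4410 / 0.28 = 15750 mm.
Beam time per layer = 15750 / 5420 = 2.9059 s.
Per-layer time = 2.9059 + 7.31 = 10.2159 s.
4940 layers × 10.2159 s/layer = 50466.546 s, i.e. 14.02 hours.

14.02 hours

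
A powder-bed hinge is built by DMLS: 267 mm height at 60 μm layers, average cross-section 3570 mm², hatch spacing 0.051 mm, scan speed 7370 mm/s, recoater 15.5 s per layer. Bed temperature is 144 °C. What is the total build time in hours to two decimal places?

30.90 hours

Number of layers: 267 / 0.06 → 4450 (rounded up).
Hatch length per layer = 3570 / 0.051, so 70000 mm.
Per-layer scan time = 70000 / 7370, so 9.498 s.
Layer cycle = 9.498 + 15.5 = 24.998 s.
Build time = 4450 × 24.998 = 111241.1 s = 30.90 hours.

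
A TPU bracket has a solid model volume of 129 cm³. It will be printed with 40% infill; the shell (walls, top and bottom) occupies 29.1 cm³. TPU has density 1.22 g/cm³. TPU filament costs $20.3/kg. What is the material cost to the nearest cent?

$1.71

Infill region: 129 − 29.1 → 99.9 cm³.
Infill deposited = 0.40 × 99.9 = 39.96 cm³.
Total extruded = 29.1 + 39.96 = 69.06 cm³.
Mass = 69.06 × 1.22, so 84.2532 g.
Cost = 84.2532 g / 1000 × $20.3/kg = $1.71.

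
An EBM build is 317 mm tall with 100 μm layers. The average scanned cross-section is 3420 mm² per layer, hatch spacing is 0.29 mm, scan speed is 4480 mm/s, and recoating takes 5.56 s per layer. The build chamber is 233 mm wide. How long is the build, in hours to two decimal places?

7.21 hours

Layer count = ceil(317 / 0.1) = 3170.
Per-layer scan distance: 3420 / 0.29 → 11793.1 mm.
Scan time per layer = 11793.1 / 4480, so 2.6324 s.
Time per layer: 2.6324 + 5.56 → 8.1924 s.
Build time = 3170 × 8.1924 = 25969.908 s = 7.21 hours.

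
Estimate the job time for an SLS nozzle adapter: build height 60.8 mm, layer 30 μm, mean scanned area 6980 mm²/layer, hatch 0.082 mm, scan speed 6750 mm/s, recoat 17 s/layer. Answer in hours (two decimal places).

16.67 hours

Layers = ⌈60.8/0.03⌉ = 2027.
Hatch length per layer = 6980 / 0.082 = 85122 mm.
Per-layer scan time = 85122 / 6750 = 12.6107 s.
Per-layer time = 12.6107 + 17, so 29.6107 s.
Build time = 2027 × 29.6107 = 60020.8889 s = 16.67 hours.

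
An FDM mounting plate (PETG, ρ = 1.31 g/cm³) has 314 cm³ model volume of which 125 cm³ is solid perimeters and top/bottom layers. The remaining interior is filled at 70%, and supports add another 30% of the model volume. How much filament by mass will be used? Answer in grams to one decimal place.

Interior volume = 314 − 125, so 189 cm³.
Deposited infill = 0.70 × 189, so 132.3 cm³.
Support = 0.30 × 314, so 94.2 cm³.
Total extruded = 125 + 132.3 + 94.2 = 351.5 cm³.
Mass: 351.5 × 1.31 → 460.465 g.

460.5 g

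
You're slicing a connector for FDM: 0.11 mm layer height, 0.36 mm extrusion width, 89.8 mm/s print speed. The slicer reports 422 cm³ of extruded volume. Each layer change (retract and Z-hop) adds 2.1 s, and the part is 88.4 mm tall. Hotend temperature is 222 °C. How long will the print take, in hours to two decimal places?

33.43 hours

Bead cross-section: 0.11 × 0.36 → 0.0396 mm².
Toolpath length = 422 cm³ / 0.0396 mm² = 422000 / 0.0396 = 10656565.7 mm.
Extrusion time: 10656565.7 / 89.8 → 118670 s.
Layers = ⌈88.4/0.11⌉ = 804.
Non-print overhead = 804 × 2.1, so 1688.4 s.
Total = 118670 + 1688.4 = 120358.4 s = 33.43 hours.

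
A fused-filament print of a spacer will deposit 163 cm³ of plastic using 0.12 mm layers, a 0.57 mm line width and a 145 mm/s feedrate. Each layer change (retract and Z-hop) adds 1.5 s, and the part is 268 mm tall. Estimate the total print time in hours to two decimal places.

Line area: 0.12 × 0.57 → 0.0684 mm².
Path length: 163000 mm³ / 0.0684 mm² → 2383040.9 mm.
Time extruding = 2383040.9 / 145, so 16434.8 s.
Layers = ⌈268/0.12⌉ = 2234.
Layer-change overhead = 2234 × 1.5, so 3351 s.
Altogether 16434.8 + 3351 = 19785.8 s, i.e. 5.50 hours.

5.50 hours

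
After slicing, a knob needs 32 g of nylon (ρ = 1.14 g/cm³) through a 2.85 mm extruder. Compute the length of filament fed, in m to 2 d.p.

Volume = 32 g / 1.14 g·cm⁻³ = 28.0702 cm³ = 28070.2 mm³.
A = π r² = π × 1.425² = 6.3794 mm².
Length = 28070.2 / 6.3794 = 4400.13 mm = 4.40 m.

4.40 m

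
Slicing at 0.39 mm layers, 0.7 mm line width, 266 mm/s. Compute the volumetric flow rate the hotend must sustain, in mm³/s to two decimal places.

72.62

Extrusion cross-section: 0.39 × 0.7 → 0.273 mm².
Volumetric flow = 266 × 0.273 = 72.62 mm³/s.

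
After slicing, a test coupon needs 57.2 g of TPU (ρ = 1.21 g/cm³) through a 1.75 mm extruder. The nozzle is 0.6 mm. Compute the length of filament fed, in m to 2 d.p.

Volume = 57.2 g / 1.21 g·cm⁻³ = 47.2727 cm³ = 47272.7 mm³.
A = π r² = π × 0.875² = 2.4053 mm².
L = V/A = 47272.7/2.4053 = 19653.56 mm → 19.65 m.

19.65 m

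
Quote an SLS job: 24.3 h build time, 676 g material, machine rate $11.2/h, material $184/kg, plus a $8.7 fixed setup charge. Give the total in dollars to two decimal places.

$405.24

Time charge = 11.2 × 24.3, so $272.16.
Material charge = 184 × 676/1000 = $124.384.
Adding setup: 272.16 + 124.384 + 8.7 → 405.244 ≈ $405.24.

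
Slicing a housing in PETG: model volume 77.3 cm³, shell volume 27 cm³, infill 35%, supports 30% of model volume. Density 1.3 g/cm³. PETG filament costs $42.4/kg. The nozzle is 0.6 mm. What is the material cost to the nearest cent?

Volume inside the shell = 77.3 − 27, so 50.3 cm³.
Infill deposited: 0.35 × 50.3 → 17.605 cm³.
Support = 0.30 × 77.3 = 23.19 cm³.
Total extruded: 27 + 17.605 + 23.19 → 67.795 cm³.
Mass = 67.795 × 1.3 = 88.1335 g.
Cost = 88.1335 g / 1000 × $42.4/kg = $3.74.

$3.74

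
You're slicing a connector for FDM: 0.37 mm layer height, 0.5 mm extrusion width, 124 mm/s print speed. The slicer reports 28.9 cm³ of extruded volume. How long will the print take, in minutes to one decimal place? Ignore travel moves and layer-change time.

Extrusion cross-section = 0.37 × 0.5 = 0.185 mm².
Path length: 28900 mm³ / 0.185 mm² → 156216.2 mm.
Extrusion time: 156216.2 / 124 → 1259.8 s.
1259.8 s = 21.0 minutes.

21.0 minutes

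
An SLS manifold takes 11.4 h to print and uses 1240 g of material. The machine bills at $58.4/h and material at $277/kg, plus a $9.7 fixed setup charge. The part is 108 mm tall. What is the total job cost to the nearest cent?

Time charge = 58.4 × 11.4 = $665.76.
Material charge: 277 × 1240/1000 → $343.48.
Total = 665.76 + 343.48 + 9.7 = $1018.94.

$1018.94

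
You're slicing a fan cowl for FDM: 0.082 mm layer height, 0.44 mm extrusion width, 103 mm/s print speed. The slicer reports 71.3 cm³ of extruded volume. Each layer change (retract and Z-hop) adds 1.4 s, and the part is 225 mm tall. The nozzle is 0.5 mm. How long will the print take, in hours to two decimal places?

6.40 hours

Extrusion cross-section = 0.082 × 0.44, so 0.03608 mm².
Total extruded path = 71300/0.03608 = 1976164.1 mm.
Time extruding = 1976164.1 / 103 = 19186.1 s.
Layer count = ceil(225 / 0.082) = 2744.
Z-hop total = 2744 × 1.4 = 3841.6 s.
Total = 19186.1 + 3841.6 = 23027.7 s = 6.40 hours.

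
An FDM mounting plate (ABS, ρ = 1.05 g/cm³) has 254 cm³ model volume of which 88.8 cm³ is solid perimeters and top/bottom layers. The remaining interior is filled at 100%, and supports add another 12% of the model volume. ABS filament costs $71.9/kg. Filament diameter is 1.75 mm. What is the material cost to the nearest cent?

Volume inside the shell = 254 − 88.8 = 165.2 cm³.
Deposited infill = 1.00 × 165.2, so 165.2 cm³.
Support: 0.12 × 254 → 30.48 cm³.
Deposited volume = 88.8 + 165.2 + 30.48 = 284.48 cm³.
Mass = 284.48 × 1.05, so 298.704 g.
At $71.9/kg: 298.704/1000 × 71.9 = $21.48.

$21.48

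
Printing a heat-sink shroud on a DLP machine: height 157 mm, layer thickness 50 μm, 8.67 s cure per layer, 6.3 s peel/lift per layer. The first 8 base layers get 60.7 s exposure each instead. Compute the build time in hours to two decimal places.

13.17 hours

Layer count = ceil(157 / 0.05) = 3140.
Base layers = 8 × (60.7 + 6.3) = 536 s.
Regular layers = 3132 × (8.67 + 6.3), so 46886.04 s.
Total = 536 + 46886.04 = 47422.04 s = 13.17 hours.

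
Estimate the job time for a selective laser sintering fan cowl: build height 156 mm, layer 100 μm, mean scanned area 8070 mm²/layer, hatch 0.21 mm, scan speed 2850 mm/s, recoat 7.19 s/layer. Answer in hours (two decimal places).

8.96 hours

Number of layers: 156 / 0.1 → 1560 (rounded up).
Hatch length per layer: 8070 / 0.21 → 38428.6 mm.
Scan time per layer = 38428.6 / 2850 = 13.4837 s.
Per-layer time = 13.4837 + 7.19, so 20.6737 s.
Total: 1560 × 20.6737 s = 32250.972 s → 8.96 hours.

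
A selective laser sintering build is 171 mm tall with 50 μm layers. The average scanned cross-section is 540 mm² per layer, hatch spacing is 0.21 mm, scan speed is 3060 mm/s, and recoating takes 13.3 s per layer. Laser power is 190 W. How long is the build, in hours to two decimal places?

Number of layers: 171 / 0.05 → 3420 (rounded up).
Hatch length per layer: 540 / 0.21 → 2571.4 mm.
Per-layer scan time: 2571.4 / 3060 → 0.8403 s.
Layer cycle = 0.8403 + 13.3, so 14.1403 s.
3420 layers × 14.1403 s/layer = 48359.826 s, i.e. 13.43 hours.

13.43 hours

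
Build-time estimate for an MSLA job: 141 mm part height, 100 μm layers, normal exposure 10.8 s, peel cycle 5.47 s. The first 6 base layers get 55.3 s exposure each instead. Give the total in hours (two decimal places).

6.45 hours

Layer count = ceil(141 / 0.1) = 1410.
Bottom layers = 6 × (55.3 + 5.47), so 364.62 s.
Normal layers = 1404 × (10.8 + 5.47) = 22843.08 s.
Total = 364.62 + 22843.08 = 23207.7 s = 6.45 hours.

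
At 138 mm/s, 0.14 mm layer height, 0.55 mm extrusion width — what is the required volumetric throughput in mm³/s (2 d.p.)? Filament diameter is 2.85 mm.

Extrusion cross-section: 0.14 × 0.55 → 0.077 mm².
Q = v·A = 138 × 0.077 = 10.63 mm³/s.

10.63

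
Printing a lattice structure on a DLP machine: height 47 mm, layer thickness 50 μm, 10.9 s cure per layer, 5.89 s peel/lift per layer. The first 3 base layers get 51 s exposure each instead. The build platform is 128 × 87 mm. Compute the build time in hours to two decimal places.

Layer count = ceil(47 / 0.05) = 940.
Bottom layers: 3 × (51 + 5.89) → 170.67 s.
Normal layers = 937 × (10.9 + 5.89) = 15732.23 s.
Sum: 170.67 + 15732.23 = 15902.9 s → 4.42 hours.

4.42 hours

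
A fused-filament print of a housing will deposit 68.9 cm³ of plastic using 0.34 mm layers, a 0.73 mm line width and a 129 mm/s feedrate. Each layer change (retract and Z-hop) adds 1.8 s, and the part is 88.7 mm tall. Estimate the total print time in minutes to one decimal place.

43.7 minutes

Bead cross-section: 0.34 × 0.73 → 0.2482 mm².
Path length: 68900 mm³ / 0.2482 mm² → 277598.7 mm.
Print-move time = 277598.7 / 129, so 2151.9 s.
Number of layers: 88.7 / 0.34 → 261 (rounded up).
Non-print overhead = 261 × 1.8, so 469.8 s.
Altogether 2151.9 + 469.8 = 2621.7 s, i.e. 43.7 minutes.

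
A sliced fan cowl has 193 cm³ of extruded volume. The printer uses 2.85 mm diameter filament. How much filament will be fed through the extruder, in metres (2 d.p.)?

30.25 m

Cross-section of 2.85 mm filament: π·(2.85/2)² = 6.3794 mm².
L = 193000 mm³ / 6.3794 mm² = 30253.63 mm, i.e. 30.25 m.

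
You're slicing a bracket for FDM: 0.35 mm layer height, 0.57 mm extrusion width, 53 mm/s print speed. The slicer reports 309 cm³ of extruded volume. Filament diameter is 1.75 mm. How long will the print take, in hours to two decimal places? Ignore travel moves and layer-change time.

Extrusion cross-section = 0.35 × 0.57 = 0.1995 mm².
Total extruded path = 309000/0.1995 = 1548872.2 mm.
Time extruding: 1548872.2 / 53 → 29224 s.
29224 s = 8.12 hours.

8.12 hours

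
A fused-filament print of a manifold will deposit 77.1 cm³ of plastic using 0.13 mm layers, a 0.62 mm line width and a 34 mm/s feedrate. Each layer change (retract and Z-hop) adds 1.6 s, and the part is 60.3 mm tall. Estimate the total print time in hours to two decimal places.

8.02 hours

Extrusion cross-section: 0.13 × 0.62 → 0.0806 mm².
Toolpath length = 77.1 cm³ / 0.0806 mm² = 77100 / 0.0806 = 956575.7 mm.
Extrusion time: 956575.7 / 34 → 28134.6 s.
Layer count = ceil(60.3 / 0.13) = 464.
Layer-change overhead = 464 × 1.6, so 742.4 s.
Altogether 28134.6 + 742.4 = 28877 s, i.e. 8.02 hours.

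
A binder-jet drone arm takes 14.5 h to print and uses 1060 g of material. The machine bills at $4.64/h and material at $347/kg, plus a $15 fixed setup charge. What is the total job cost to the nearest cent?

$450.10

Machine-time cost = 4.64 × 14.5 = $67.28.
Feedstock cost = 347 × 1060/1000, so $367.82.
Total = 67.28 + 367.82 + 15 = $450.10.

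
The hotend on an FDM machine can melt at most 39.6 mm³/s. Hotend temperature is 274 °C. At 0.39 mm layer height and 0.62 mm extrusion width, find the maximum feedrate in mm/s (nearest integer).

A = 0.39 × 0.62 = 0.2418 mm².
v_max = Q/A = 39.6/0.2418 = 163.77 mm/s → 164 mm/s.

164 mm/s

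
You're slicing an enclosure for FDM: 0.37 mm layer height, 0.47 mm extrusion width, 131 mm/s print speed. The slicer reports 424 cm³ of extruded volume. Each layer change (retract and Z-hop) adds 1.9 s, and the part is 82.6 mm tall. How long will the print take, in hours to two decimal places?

Bead cross-section = 0.37 × 0.47 = 0.1739 mm².
Path length: 424000 mm³ / 0.1739 mm² → 2438182.9 mm.
Time extruding: 2438182.9 / 131 → 18612.1 s.
Number of layers: 82.6 / 0.37 → 224 (rounded up).
Z-hop total = 224 × 1.9, so 425.6 s.
Total = 18612.1 + 425.6 = 19037.7 s = 5.29 hours.

5.29 hours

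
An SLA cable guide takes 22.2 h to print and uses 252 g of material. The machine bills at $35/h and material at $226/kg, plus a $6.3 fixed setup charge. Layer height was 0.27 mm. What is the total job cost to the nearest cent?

Time charge = 35 × 22.2 = $777.00.
Material charge = 226 × 252/1000, so $56.952.
Total = 777.00 + 56.952 + 6.3 = 840.252 ≈ $840.25.

$840.25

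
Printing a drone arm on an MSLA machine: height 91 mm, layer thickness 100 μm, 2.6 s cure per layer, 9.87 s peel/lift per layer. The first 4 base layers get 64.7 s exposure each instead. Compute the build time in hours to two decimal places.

3.22 hours

Number of layers: 91 / 0.1 → 910 (rounded up).
Burn-in layers = 4 × (64.7 + 9.87) = 298.28 s.
Regular layers: 906 × (2.6 + 9.87) → 11297.82 s.
Sum: 298.28 + 11297.82 = 11596.1 s → 3.22 hours.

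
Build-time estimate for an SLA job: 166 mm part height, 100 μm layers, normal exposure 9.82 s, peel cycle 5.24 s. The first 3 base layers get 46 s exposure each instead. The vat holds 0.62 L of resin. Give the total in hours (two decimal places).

6.97 hours

Number of layers: 166 / 0.1 → 1660 (rounded up).
Bottom layers: 3 × (46 + 5.24) → 153.72 s.
Normal layers: 1657 × (9.82 + 5.24) → 24954.42 s.
Sum: 153.72 + 24954.42 = 25108.14 s → 6.97 hours.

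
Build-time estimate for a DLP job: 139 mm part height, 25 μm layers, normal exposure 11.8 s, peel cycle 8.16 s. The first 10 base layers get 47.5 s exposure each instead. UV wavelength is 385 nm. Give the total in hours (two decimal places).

Layer count = ceil(139 / 0.025) = 5560.
Base layers = 10 × (47.5 + 8.16) = 556.6 s.
Regular layers = 5550 × (11.8 + 8.16) = 110778 s.
Total = 556.6 + 110778 = 111334.6 s = 30.93 hours.

30.93 hours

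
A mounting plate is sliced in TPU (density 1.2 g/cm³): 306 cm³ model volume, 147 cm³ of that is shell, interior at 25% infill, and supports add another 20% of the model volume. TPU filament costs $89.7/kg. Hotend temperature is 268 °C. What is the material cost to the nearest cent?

Interior volume = 306 − 147 = 159 cm³.
Deposited infill: 0.25 × 159 → 39.75 cm³.
Support: 0.20 × 306 → 61.2 cm³.
Total extruded = 147 + 39.75 + 61.2, so 247.95 cm³.
Mass = 247.95 × 1.2, so 297.54 g.
At $89.7/kg: 297.54/1000 × 89.7 = $26.69.

$26.69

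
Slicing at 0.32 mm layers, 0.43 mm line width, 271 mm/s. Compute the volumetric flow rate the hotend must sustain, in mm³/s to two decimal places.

37.29

Bead cross-section: 0.32 × 0.43 → 0.1376 mm².
Q = v·A = 271 × 0.1376 = 37.29 mm³/s.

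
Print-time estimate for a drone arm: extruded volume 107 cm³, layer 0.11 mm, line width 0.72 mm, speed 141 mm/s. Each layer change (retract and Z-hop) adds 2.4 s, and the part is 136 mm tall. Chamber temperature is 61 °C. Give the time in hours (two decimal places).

Extrusion cross-section = 0.11 × 0.72 = 0.0792 mm².
Path length: 107000 mm³ / 0.0792 mm² → 1351010.1 mm.
Print-move time = 1351010.1 / 141, so 9581.6 s.
Layers = ⌈136/0.11⌉ = 1237.
Layer-change overhead = 1237 × 2.4 = 2968.8 s.
Altogether 9581.6 + 2968.8 = 12550.4 s, i.e. 3.49 hours.

3.49 hours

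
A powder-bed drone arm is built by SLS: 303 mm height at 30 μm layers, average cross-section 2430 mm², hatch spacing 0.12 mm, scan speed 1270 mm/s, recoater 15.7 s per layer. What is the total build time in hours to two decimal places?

88.78 hours

Number of layers: 303 / 0.03 → 10100 (rounded up).
Scan path per layer = 2430 / 0.12, so 20250 mm.
Per-layer scan time = 20250 / 1270, so 15.9449 s.
Layer cycle: 15.9449 + 15.7 → 31.6449 s.
Build time = 10100 × 31.6449 = 319613.49 s = 88.78 hours.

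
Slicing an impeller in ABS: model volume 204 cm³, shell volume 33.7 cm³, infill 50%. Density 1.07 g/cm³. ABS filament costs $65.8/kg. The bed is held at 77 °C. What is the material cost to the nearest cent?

Infill region = 204 − 33.7 = 170.3 cm³.
Infill volume: 0.50 × 170.3 → 85.15 cm³.
Deposited volume: 33.7 + 85.15 → 118.85 cm³.
Mass: 118.85 × 1.07 → 127.1695 g.
At $65.8/kg: 127.1695/1000 × 65.8 = $8.37.

$8.37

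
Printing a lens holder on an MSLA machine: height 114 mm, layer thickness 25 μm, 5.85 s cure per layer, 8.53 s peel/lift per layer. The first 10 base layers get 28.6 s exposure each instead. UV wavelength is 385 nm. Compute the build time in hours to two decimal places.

Layer count = ceil(114 / 0.025) = 4560.
Burn-in layers: 10 × (28.6 + 8.53) → 371.3 s.
Remaining layers: 4550 × (5.85 + 8.53) → 65429 s.
Total = 371.3 + 65429 = 65800.3 s = 18.28 hours.

18.28 hours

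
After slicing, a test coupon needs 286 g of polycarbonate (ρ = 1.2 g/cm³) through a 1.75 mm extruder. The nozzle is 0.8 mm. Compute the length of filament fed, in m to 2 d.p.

Volume = 286 g / 1.2 g·cm⁻³ = 238.3333 cm³ = 238333.3 mm³.
Cross-section of 1.75 mm filament: π·(1.75/2)² = 2.4053 mm².
Length = 238333.3 / 2.4053 = 99086.73 mm = 99.09 m.

99.09 m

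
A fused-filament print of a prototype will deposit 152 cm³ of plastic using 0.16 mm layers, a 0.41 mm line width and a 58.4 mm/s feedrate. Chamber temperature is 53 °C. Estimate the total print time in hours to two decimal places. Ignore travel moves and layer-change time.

11.02 hours

Extrusion cross-section = 0.16 × 0.41 = 0.0656 mm².
Path length: 152000 mm³ / 0.0656 mm² → 2317073.2 mm.
Time extruding = 2317073.2 / 58.4, so 39675.9 s.
39675.9 s = 11.02 hours.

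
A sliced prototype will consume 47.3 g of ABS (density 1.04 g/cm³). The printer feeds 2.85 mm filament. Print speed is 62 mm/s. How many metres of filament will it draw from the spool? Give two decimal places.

7.13 m

Extruded volume: 47.3/1.04 = 45.4808 cm³ (45480.8 mm³).
A = π r² = π × 1.425² = 6.3794 mm².
L = V/A = 45480.8/6.3794 = 7129.32 mm → 7.13 m.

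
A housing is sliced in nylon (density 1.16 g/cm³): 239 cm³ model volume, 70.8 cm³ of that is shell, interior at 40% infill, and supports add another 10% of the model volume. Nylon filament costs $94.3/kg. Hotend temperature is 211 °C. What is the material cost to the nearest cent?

Interior volume = 239 − 70.8 = 168.2 cm³.
Infill deposited = 0.40 × 168.2 = 67.28 cm³.
Support: 0.10 × 239 → 23.9 cm³.
Deposited volume = 70.8 + 67.28 + 23.9 = 161.98 cm³.
Mass: 161.98 × 1.16 → 187.8968 g.
At $94.3/kg: 187.8968/1000 × 94.3 = $17.72.

$17.72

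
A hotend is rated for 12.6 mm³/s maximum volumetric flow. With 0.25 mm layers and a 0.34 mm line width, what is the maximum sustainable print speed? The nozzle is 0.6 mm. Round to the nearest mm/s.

Extrusion cross-section: 0.25 × 0.34 → 0.085 mm².
v_max = Q/A = 12.6/0.085 = 148.24 mm/s → 148 mm/s.

148 mm/s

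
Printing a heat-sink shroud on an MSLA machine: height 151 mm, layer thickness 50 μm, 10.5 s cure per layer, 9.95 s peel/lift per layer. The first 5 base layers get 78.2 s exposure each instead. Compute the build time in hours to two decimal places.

Layers = ⌈151/0.05⌉ = 3020.
Base layers = 5 × (78.2 + 9.95) = 440.75 s.
Normal layers: 3015 × (10.5 + 9.95) → 61656.75 s.
Sum: 440.75 + 61656.75 = 62097.5 s → 17.25 hours.

17.25 hours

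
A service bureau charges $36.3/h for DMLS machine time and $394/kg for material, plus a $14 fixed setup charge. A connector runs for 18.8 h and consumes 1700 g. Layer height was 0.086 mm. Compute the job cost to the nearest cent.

$1366.24

Machine cost = 36.3 × 18.8 = $682.44.
Material cost: 394 × 1700/1000 → $669.80.
Total = 682.44 + 669.80 + 14 = $1366.24.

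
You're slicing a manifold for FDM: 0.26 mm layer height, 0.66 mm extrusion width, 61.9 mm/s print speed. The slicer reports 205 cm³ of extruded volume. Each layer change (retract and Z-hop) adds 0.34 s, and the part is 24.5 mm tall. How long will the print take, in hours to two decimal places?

Line area = 0.26 × 0.66, so 0.1716 mm².
Path length: 205000 mm³ / 0.1716 mm² → 1194638.7 mm.
Extrusion time = 1194638.7 / 61.9 = 19299.5 s.
Layers = ⌈24.5/0.26⌉ = 95.
Z-hop total: 95 × 0.34 → 32.3 s.
Altogether 19299.5 + 32.3 = 19331.8 s, i.e. 5.37 hours.

5.37 hours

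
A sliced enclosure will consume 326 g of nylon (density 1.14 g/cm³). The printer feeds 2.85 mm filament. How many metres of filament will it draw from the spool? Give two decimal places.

Volume = 326 g / 1.14 g·cm⁻³ = 285.9649 cm³ = 285964.9 mm³.
Cross-section of 2.85 mm filament: π·(2.85/2)² = 6.3794 mm².
Length = 285964.9 / 6.3794 = 44826.3 mm = 44.83 m.

44.83 m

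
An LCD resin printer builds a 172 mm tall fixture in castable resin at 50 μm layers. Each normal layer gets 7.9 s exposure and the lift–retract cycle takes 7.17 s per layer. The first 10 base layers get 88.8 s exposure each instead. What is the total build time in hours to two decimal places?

Number of layers: 172 / 0.05 → 3440 (rounded up).
Burn-in layers = 10 × (88.8 + 7.17) = 959.7 s.
Regular layers = 3430 × (7.9 + 7.17), so 51690.1 s.
Total = 959.7 + 51690.1 = 52649.8 s = 14.62 hours.

14.62 hours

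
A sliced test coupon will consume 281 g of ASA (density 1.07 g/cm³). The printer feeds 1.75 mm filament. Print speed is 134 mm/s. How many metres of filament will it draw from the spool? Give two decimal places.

109.18 m

Extruded volume: 281/1.07 = 262.6168 cm³ (262616.8 mm³).
A = π r² = π × 0.875² = 2.4053 mm².
L = V/A = 262616.8/2.4053 = 109182.56 mm → 109.18 m.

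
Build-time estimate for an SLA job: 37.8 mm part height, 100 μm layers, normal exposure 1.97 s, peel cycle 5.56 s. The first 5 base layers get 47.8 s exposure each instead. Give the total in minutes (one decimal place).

51.3 minutes

Layer count = ceil(37.8 / 0.1) = 378.
Burn-in layers: 5 × (47.8 + 5.56) → 266.8 s.
Normal layers = 373 × (1.97 + 5.56), so 2808.69 s.
Sum: 266.8 + 2808.69 = 3075.49 s → 51.3 minutes.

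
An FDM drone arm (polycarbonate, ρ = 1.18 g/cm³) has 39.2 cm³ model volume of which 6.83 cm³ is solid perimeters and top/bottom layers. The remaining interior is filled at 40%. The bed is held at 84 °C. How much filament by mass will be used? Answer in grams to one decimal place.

Infill region = 39.2 − 6.83 = 32.37 cm³.
Deposited infill = 0.40 × 32.37 = 12.948 cm³.
Total extruded = 6.83 + 12.948 = 19.778 cm³.
Mass = 19.778 × 1.18, so 23.33804 g.

23.3 g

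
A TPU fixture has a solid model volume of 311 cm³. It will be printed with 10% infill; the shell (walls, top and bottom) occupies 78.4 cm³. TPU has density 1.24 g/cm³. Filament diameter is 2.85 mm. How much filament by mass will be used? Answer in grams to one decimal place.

126.1 g

Volume inside the shell = 311 − 78.4 = 232.6 cm³.
Deposited infill = 0.10 × 232.6 = 23.26 cm³.
Deposited volume: 78.4 + 23.26 → 101.66 cm³.
Mass = 101.66 × 1.24 = 126.0584 g.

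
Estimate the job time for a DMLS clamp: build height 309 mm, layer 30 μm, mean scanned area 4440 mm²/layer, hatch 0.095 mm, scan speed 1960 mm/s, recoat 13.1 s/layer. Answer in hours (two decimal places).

105.70 hours

Number of layers: 309 / 0.03 → 10300 (rounded up).
Hatch length per layer = 4440 / 0.095 = 46736.8 mm.
Laser time per layer: 46736.8 / 1960 → 23.8453 s.
Per-layer time = 23.8453 + 13.1 = 36.9453 s.
10300 layers × 36.9453 s/layer = 380536.59 s, i.e. 105.70 hours.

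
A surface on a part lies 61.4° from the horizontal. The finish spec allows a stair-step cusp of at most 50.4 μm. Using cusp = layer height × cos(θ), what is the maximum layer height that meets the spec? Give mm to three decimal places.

cos(61.4°) = 0.4787; t_max = 0.0504/0.4787 = 0.105 mm.

0.105 mm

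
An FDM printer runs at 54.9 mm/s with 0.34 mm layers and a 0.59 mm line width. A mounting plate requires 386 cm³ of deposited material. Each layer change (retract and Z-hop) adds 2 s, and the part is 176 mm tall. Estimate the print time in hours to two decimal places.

10.02 hours

Extrusion cross-section = 0.34 × 0.59, so 0.2006 mm².
Total extruded path = 386000/0.2006 = 1924227.3 mm.
Extrusion time: 1924227.3 / 54.9 → 35049.7 s.
Layers = ⌈176/0.34⌉ = 518.
Layer-change overhead = 518 × 2, so 1036 s.
Altogether 35049.7 + 1036 = 36085.7 s, i.e. 10.02 hours.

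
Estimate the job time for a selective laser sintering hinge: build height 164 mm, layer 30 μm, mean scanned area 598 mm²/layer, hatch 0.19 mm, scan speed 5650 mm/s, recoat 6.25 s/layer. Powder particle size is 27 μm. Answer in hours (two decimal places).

10.34 hours

Layers = ⌈164/0.03⌉ = 5467.
Per-layer scan distance: 598 / 0.19 → 3147.4 mm.
Per-layer scan time = 3147.4 / 5650, so 0.5571 s.
Time per layer: 0.5571 + 6.25 → 6.8071 s.
Total: 5467 × 6.8071 s = 37214.4157 s → 10.34 hours.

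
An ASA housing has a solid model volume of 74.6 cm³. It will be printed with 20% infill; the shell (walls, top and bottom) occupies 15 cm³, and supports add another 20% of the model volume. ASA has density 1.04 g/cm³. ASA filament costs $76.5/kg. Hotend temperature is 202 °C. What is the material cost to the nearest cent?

Interior volume = 74.6 − 15 = 59.6 cm³.
Deposited infill = 0.20 × 59.6, so 11.92 cm³.
Support = 0.20 × 74.6, so 14.92 cm³.
Deposited volume = 15 + 11.92 + 14.92, so 41.84 cm³.
Mass = 41.84 × 1.04 = 43.5136 g.
Cost = 43.5136 g / 1000 × $76.5/kg = $3.33.

$3.33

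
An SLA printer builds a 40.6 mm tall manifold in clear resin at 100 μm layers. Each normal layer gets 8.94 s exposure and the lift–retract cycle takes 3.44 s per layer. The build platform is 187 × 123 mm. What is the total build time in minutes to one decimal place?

Number of layers: 40.6 / 0.1 → 406 (rounded up).
Each layer takes: 8.94 + 3.44 → 12.38 s.
Build time: 406 × 12.38 s = 5026.28 s, i.e. 83.8 minutes.

83.8 minutes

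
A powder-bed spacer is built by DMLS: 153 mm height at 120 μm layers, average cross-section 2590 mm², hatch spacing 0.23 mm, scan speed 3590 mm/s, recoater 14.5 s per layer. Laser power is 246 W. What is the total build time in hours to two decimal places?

6.25 hours

Layers = ⌈153/0.12⌉ = 1275.
Scan path per layer = 2590 / 0.23 = 11260.9 mm.
Scan time per layer = 11260.9 / 3590, so 3.1367 s.
Layer cycle = 3.1367 + 14.5 = 17.6367 s.
Build time = 1275 × 17.6367 = 22486.7925 s = 6.25 hours.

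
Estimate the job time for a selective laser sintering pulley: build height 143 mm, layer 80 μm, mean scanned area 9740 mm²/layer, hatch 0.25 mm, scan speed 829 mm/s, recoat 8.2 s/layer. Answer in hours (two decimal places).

27.41 hours

Number of layers: 143 / 0.08 → 1788 (rounded up).
Hatch length per layer = 9740 / 0.25, so 38960 mm.
Laser time per layer = 38960 / 829 = 46.9964 s.
Per-layer time = 46.9964 + 8.2, so 55.1964 s.
Build time = 1788 × 55.1964 = 98691.1632 s = 27.41 hours.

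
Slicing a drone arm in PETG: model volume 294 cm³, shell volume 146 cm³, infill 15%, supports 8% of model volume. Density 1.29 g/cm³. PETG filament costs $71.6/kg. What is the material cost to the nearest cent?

$17.71

Interior volume = 294 − 146 = 148 cm³.
Infill volume: 0.15 × 148 → 22.2 cm³.
Support = 0.08 × 294, so 23.52 cm³.
Total extruded: 146 + 22.2 + 23.52 → 191.72 cm³.
Mass = 191.72 × 1.29 = 247.3188 g.
Cost = 247.3188 g / 1000 × $71.6/kg = $17.71.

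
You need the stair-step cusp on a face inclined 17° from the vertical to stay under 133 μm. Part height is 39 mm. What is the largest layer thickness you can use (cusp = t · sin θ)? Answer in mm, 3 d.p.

sin(17°) = 0.2924; t_max = 0.133/0.2924 = 0.455 mm.

0.455 mm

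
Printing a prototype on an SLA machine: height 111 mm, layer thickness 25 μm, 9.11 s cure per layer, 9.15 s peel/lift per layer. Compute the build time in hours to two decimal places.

22.52 hours

Layer count = ceil(111 / 0.025) = 4440.
Each layer takes: 9.11 + 9.15 → 18.26 s.
Build time: 4440 × 18.26 s = 81074.4 s, i.e. 22.52 hours.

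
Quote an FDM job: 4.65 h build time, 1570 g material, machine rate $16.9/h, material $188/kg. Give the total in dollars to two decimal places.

Time charge: 16.9 × 4.65 → $78.585.
Material cost = 188 × 1570/1000, so $295.16.
Total = 78.585 + 295.16 = 373.745 ≈ $373.75.

$373.75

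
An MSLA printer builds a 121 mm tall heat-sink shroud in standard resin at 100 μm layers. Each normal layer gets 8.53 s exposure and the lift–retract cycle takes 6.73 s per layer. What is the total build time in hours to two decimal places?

Number of layers: 121 / 0.1 → 1210 (rounded up).
Each layer takes = 8.53 + 6.73 = 15.26 s.
Total = 1210 × 15.26 = 18464.6 s = 5.13 hours.

5.13 hours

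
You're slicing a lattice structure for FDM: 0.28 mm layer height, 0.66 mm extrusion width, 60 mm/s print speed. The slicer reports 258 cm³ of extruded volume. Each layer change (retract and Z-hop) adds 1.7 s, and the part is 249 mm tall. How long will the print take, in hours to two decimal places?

6.88 hours

Line area = 0.28 × 0.66, so 0.1848 mm².
Toolpath length = 258 cm³ / 0.1848 mm² = 258000 / 0.1848 = 1396103.9 mm.
Print-move time = 1396103.9 / 60 = 23268.4 s.
Layer count = ceil(249 / 0.28) = 890.
Layer-change overhead = 890 × 1.7 = 1513 s.
Altogether 23268.4 + 1513 = 24781.4 s, i.e. 6.88 hours.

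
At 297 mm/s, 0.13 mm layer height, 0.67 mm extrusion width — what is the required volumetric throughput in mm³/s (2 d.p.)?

A = 0.13 × 0.67 = 0.0871 mm².
Q = v·A = 297 × 0.0871 = 25.87 mm³/s.

25.87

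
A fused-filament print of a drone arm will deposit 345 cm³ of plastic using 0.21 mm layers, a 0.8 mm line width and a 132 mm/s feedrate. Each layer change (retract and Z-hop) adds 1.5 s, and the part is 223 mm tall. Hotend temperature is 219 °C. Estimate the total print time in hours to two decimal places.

4.76 hours

Bead cross-section = 0.21 × 0.8 = 0.168 mm².
Path length: 345000 mm³ / 0.168 mm² → 2053571.4 mm.
Print-move time = 2053571.4 / 132 = 15557.4 s.
Layer count = ceil(223 / 0.21) = 1062.
Layer-change overhead = 1062 × 1.5, so 1593 s.
Total = 15557.4 + 1593 = 17150.4 s = 4.76 hours.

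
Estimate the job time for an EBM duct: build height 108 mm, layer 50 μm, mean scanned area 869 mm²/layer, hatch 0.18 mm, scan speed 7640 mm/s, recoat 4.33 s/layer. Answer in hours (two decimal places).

Number of layers: 108 / 0.05 → 2160 (rounded up).
Per-layer scan distance = 869 / 0.18, so 4827.8 mm.
Beam time per layer = 4827.8 / 7640 = 0.6319 s.
Layer cycle: 0.6319 + 4.33 → 4.9619 s.
Build time = 2160 × 4.9619 = 10717.704 s = 2.98 hours.

2.98 hours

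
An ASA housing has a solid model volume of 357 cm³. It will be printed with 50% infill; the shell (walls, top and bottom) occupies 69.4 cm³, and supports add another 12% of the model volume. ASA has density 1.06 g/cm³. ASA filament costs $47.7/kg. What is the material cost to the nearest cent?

Volume inside the shell = 357 − 69.4 = 287.6 cm³.
Deposited infill: 0.50 × 287.6 → 143.8 cm³.
Support = 0.12 × 357 = 42.84 cm³.
Total printed volume: 69.4 + 143.8 + 42.84 → 256.04 cm³.
Mass: 256.04 × 1.06 → 271.4024 g.
Cost = 271.4024 g / 1000 × $47.7/kg = $12.95.

$12.95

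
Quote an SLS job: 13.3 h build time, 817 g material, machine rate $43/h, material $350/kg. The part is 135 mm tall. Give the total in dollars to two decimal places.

Machine cost: 43 × 13.3 → $571.90.
Material cost = 350 × 817/1000 = $285.95.
Job cost: 571.90 + 285.95 = $857.85.

$857.85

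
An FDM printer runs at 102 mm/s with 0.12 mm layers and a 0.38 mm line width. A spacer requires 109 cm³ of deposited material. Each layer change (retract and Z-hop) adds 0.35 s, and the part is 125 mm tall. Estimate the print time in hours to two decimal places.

6.61 hours

Line area = 0.12 × 0.38 = 0.0456 mm².
Toolpath length = 109 cm³ / 0.0456 mm² = 109000 / 0.0456 = 2390350.9 mm.
Print-move time = 2390350.9 / 102, so 23434.8 s.
Layer count = ceil(125 / 0.12) = 1042.
Z-hop total: 1042 × 0.35 → 364.7 s.
Altogether 23434.8 + 364.7 = 23799.5 s, i.e. 6.61 hours.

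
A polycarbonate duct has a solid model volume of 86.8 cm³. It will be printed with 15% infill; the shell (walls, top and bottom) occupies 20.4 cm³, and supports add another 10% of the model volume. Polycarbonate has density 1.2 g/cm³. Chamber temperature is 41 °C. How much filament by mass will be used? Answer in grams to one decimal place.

46.8 g

Interior volume = 86.8 − 20.4, so 66.4 cm³.
Infill volume: 0.15 × 66.4 → 9.96 cm³.
Support = 0.10 × 86.8, so 8.68 cm³.
Deposited volume = 20.4 + 9.96 + 8.68, so 39.04 cm³.
Mass = 39.04 × 1.2 = 46.848 g.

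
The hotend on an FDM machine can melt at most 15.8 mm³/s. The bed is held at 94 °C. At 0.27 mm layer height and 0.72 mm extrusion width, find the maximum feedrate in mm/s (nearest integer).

Extrusion cross-section = 0.27 × 0.72 = 0.1944 mm².
v_max = Q/A = 15.8/0.1944 = 81.28 mm/s → 81 mm/s.

81 mm/s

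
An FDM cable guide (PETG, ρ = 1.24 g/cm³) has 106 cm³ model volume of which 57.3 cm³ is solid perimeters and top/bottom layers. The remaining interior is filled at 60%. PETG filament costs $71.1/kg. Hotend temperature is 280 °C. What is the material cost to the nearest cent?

Infill region = 106 − 57.3 = 48.7 cm³.
Infill volume: 0.60 × 48.7 → 29.22 cm³.
Total printed volume = 57.3 + 29.22, so 86.52 cm³.
Mass: 86.52 × 1.24 → 107.2848 g.
At $71.1/kg: 107.2848/1000 × 71.1 = $7.63.

$7.63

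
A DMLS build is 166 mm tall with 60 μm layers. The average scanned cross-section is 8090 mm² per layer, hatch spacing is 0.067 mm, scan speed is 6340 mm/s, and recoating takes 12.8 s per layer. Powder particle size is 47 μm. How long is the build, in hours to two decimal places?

24.48 hours

Number of layers: 166 / 0.06 → 2767 (rounded up).
Per-layer scan distance = 8090 / 0.067, so 120746.3 mm.
Per-layer scan time: 120746.3 / 6340 → 19.0452 s.
Time per layer: 19.0452 + 12.8 → 31.8452 s.
Build time = 2767 × 31.8452 = 88115.6684 s = 24.48 hours.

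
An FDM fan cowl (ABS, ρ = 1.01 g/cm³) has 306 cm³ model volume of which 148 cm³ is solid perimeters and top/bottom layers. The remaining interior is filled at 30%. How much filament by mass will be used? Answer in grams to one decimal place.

197.4 g

Interior volume = 306 − 148 = 158 cm³.
Infill deposited = 0.30 × 158, so 47.4 cm³.
Total printed volume = 148 + 47.4, so 195.4 cm³.
Mass = 195.4 × 1.01 = 197.354 g.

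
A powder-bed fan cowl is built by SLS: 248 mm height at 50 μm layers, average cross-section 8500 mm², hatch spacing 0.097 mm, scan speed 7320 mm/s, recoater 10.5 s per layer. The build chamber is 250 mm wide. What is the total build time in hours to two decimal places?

30.96 hours

Layers = ⌈248/0.05⌉ = 4960.
Hatch length per layer: 8500 / 0.097 → 87628.9 mm.
Per-layer scan time: 87628.9 / 7320 → 11.9712 s.
Time per layer: 11.9712 + 10.5 → 22.4712 s.
Total: 4960 × 22.4712 s = 111457.152 s → 30.96 hours.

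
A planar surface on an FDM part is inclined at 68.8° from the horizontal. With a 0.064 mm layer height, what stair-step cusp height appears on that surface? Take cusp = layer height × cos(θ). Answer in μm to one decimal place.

23.1 μm

Cusp = layer height × cos(68.8°) = 0.064 × 0.3616 = 0.023142 mm = 23.1 μm.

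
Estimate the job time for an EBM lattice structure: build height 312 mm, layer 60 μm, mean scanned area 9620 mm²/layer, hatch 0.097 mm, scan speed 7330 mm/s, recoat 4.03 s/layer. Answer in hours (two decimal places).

Number of layers: 312 / 0.06 → 5200 (rounded up).
Per-layer scan distance = 9620 / 0.097 = 99175.3 mm.
Per-layer scan time = 99175.3 / 7330 = 13.5301 s.
Layer cycle = 13.5301 + 4.03, so 17.5601 s.
Total: 5200 × 17.5601 s = 91312.52 s → 25.36 hours.

25.36 hours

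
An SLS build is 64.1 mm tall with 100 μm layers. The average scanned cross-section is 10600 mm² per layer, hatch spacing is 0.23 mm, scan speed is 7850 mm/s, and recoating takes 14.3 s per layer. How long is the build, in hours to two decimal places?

3.59 hours

Number of layers: 64.1 / 0.1 → 641 (rounded up).
Scan path per layer: 10600 / 0.23 → 46087 mm.
Per-layer scan time: 46087 / 7850 → 5.871 s.
Per-layer time = 5.871 + 14.3 = 20.171 s.
Build time = 641 × 20.171 = 12929.611 s = 3.59 hours.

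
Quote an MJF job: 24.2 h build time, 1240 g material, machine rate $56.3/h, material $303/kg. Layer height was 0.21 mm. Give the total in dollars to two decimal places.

$1738.18

Machine cost: 56.3 × 24.2 → $1362.46.
Material charge = 303 × 1240/1000, so $375.72.
Job cost: 1362.46 + 375.72 = $1738.18.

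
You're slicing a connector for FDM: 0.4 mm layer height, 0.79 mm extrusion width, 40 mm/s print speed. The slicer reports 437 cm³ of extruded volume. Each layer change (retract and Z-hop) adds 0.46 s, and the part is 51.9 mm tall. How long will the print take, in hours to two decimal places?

Line area = 0.4 × 0.79, so 0.316 mm².
Total extruded path = 437000/0.316 = 1382911.4 mm.
Extrusion time = 1382911.4 / 40, so 34572.8 s.
Layers = ⌈51.9/0.4⌉ = 130.
Layer-change overhead: 130 × 0.46 → 59.8 s.
Altogether 34572.8 + 59.8 = 34632.6 s, i.e. 9.62 hours.

9.62 hours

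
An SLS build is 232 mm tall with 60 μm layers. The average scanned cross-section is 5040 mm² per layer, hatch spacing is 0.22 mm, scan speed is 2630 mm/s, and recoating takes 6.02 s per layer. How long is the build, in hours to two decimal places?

15.82 hours

Layer count = ceil(232 / 0.06) = 3867.
Hatch length per layer = 5040 / 0.22 = 22909.1 mm.
Scan time per layer = 22909.1 / 2630, so 8.7107 s.
Time per layer: 8.7107 + 6.02 → 14.7307 s.
Build time = 3867 × 14.7307 = 56963.6169 s = 15.82 hours.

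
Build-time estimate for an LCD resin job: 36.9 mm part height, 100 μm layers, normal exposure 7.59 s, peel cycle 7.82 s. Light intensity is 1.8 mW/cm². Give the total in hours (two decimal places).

1.58 hours

Layers = ⌈36.9/0.1⌉ = 369.
Per-layer time = 7.59 + 7.82 = 15.41 s.
Build time: 369 × 15.41 s = 5686.29 s, i.e. 1.58 hours.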